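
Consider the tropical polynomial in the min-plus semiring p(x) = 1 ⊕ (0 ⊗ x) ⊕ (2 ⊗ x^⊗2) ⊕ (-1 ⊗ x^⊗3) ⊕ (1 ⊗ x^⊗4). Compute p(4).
p(4) = 1

A tropical monomial a ⊗ x^⊗i evaluates to a + i · x. Evaluating each term at x = 4:
  Term 0 contributes 1 + 0 · 4 = 1
  Term 1 contributes 0 + 1 · 4 = 4
  Term 2 contributes 2 + 2 · 4 = 10
  Term 3 contributes -1 + 3 · 4 = 11
  Term 4 contributes 1 + 4 · 4 = 17
p(4) = ⊕ of these = min[1, 4, 10, 11, 17] = 1.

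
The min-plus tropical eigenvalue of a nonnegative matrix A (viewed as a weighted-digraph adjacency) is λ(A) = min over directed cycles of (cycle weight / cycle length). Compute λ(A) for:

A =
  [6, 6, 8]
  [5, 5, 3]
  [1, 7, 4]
λ(A) = 10/3

Enumerate directed cycles and compute their means (weight / length). Sample:
  cycle 0 → 0: weight = 6, length = 1, mean = 6/1 ≈ 6.000
  cycle 1 → 1: weight = 5, length = 1, mean = 5/1 ≈ 5.000
  cycle 2 → 2: weight = 4, length = 1, mean = 4/1 ≈ 4.000
  cycle 0 → 1 → 0: weight = 11, length = 2, mean = 11/2 ≈ 5.500
  cycle 0 → 2 → 0: weight = 9, length = 2, mean = 9/2 ≈ 4.500
  cycle 1 → 0 → 1: weight = 11, length = 2, mean = 11/2 ≈ 5.500
Minimum mean = 3.333, attained e.g. along the cycle 0 → 1 → 2 → 0 with weight 10 and length 3. So λ(A) = 10/3 = 10/3.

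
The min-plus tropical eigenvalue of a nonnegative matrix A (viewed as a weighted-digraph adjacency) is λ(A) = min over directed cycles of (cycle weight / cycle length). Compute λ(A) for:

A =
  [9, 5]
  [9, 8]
λ(A) = 7

Enumerate directed cycles and compute their means (weight / length). Sample:
  cycle 0 → 0: weight = 9, length = 1, mean = 9/1 ≈ 9.000
  cycle 1 → 1: weight = 8, length = 1, mean = 8/1 ≈ 8.000
  cycle 0 → 1 → 0: weight = 14, length = 2, mean = 14/2 ≈ 7.000
  cycle 1 → 0 → 1: weight = 14, length = 2, mean = 14/2 ≈ 7.000
Minimum mean = 7.000, attained e.g. along the cycle 0 → 1 → 0 with weight 14 and length 2. So λ(A) = 14/2 = 7.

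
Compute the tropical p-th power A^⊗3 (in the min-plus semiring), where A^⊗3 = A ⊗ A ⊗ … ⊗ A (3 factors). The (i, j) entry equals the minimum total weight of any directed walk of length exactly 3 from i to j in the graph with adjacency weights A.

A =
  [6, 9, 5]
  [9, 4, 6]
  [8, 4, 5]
A^⊗3 =
  [18, 13, 15]
  [17, 12, 14]
  [17, 12, 14]

Each entry (A^⊗3)_ij equals the minimum over all length-3 walks i = v_0 → v_1 → … → v_3 = j of Σ_t A[v_t][v_{t+1}]. For example, for (i, j) = (0, 2) we minimise over 9 possible intermediate vertex sequences; the minimum is 15, attained along the walk 0 → 2 → 1 → 2.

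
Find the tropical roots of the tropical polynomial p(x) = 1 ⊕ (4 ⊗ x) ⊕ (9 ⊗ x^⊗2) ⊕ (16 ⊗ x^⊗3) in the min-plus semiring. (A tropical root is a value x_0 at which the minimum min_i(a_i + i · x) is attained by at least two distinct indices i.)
Roots: {-7, -5, -3}

Each tropical root is a break point of the lower envelope of the lines y = a_i + i · x (there are 4 lines, with slopes 0, 1, ..., 3). Only the lines that attain the minimum somewhere contribute to roots; other lines are dominated. Here the surviving (envelope) indices are i = 3, i = 2, i = 1, i = 0.
Intersections between consecutive envelope lines give the roots: for adjacent envelope indices i < j the intersection is x = (a_i − a_j) / (j − i). Reading off the sorted break points: {-7, -5, -3}.
Verification: at each break x_0, at least two indices attain the minimum of min_i(a_i + i · x_0).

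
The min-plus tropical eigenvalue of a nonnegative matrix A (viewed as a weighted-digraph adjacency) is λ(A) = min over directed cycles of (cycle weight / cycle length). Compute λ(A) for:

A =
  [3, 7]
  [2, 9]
λ(A) = 3

Enumerate directed cycles and compute their means (weight / length). Sample:
  cycle 0 → 0: weight = 3, length = 1, mean = 3/1 ≈ 3.000
  cycle 1 → 1: weight = 9, length = 1, mean = 9/1 ≈ 9.000
  cycle 0 → 1 → 0: weight = 9, length = 2, mean = 9/2 ≈ 4.500
  cycle 1 → 0 → 1: weight = 9, length = 2, mean = 9/2 ≈ 4.500
Minimum mean = 3.000, attained e.g. along the cycle 0 → 0 with weight 3 and length 1. So λ(A) = 3/1 = 3.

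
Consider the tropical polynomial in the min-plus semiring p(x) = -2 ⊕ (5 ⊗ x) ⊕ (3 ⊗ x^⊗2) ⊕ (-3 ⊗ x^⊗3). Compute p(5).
p(5) = -2

A tropical monomial a ⊗ x^⊗i evaluates to a + i · x. Evaluating each term at x = 5:
  Term 0 contributes -2 + 0 · 5 = -2
  Term 1 contributes 5 + 1 · 5 = 10
  Term 2 contributes 3 + 2 · 5 = 13
  Term 3 contributes -3 + 3 · 5 = 12
p(5) = ⊕ of these = min[-2, 10, 13, 12] = -2.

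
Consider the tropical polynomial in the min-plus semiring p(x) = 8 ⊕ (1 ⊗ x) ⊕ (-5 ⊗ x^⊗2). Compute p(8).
p(8) = 8

A tropical monomial a ⊗ x^⊗i evaluates to a + i · x. Evaluating each term at x = 8:
  Term 0 contributes 8 + 0 · 8 = 8
  Term 1 contributes 1 + 1 · 8 = 9
  Term 2 contributes -5 + 2 · 8 = 11
p(8) = ⊕ of these = min[8, 9, 11] = 8.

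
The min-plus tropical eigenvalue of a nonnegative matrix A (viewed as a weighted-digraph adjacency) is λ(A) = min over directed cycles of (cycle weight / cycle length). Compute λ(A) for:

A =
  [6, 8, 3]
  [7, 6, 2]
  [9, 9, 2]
λ(A) = 2

Enumerate directed cycles and compute their means (weight / length). Sample:
  cycle 0 → 0: weight = 6, length = 1, mean = 6/1 ≈ 6.000
  cycle 1 → 1: weight = 6, length = 1, mean = 6/1 ≈ 6.000
  cycle 2 → 2: weight = 2, length = 1, mean = 2/1 ≈ 2.000
  cycle 0 → 1 → 0: weight = 15, length = 2, mean = 15/2 ≈ 7.500
  cycle 0 → 2 → 0: weight = 12, length = 2, mean = 12/2 ≈ 6.000
  cycle 1 → 0 → 1: weight = 15, length = 2, mean = 15/2 ≈ 7.500
Minimum mean = 2.000, attained e.g. along the cycle 2 → 2 with weight 2 and length 1. So λ(A) = 2/1 = 2.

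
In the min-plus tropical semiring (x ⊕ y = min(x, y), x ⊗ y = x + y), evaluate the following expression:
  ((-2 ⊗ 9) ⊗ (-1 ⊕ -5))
((-2 ⊗ 9) ⊗ (-1 ⊕ -5)) = 2

Expand innermost to outermost. Recall ⊕ takes the minimum of its arguments and ⊗ takes their sum. Working out the expression ((-2 ⊗ 9) ⊗ (-1 ⊕ -5)) gives 2.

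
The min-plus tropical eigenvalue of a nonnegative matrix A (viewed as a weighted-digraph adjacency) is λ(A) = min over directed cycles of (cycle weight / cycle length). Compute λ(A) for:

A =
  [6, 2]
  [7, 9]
λ(A) = 9/2

Enumerate directed cycles and compute their means (weight / length). Sample:
  cycle 0 → 0: weight = 6, length = 1, mean = 6/1 ≈ 6.000
  cycle 1 → 1: weight = 9, length = 1, mean = 9/1 ≈ 9.000
  cycle 0 → 1 → 0: weight = 9, length = 2, mean = 9/2 ≈ 4.500
  cycle 1 → 0 → 1: weight = 9, length = 2, mean = 9/2 ≈ 4.500
Minimum mean = 4.500, attained e.g. along the cycle 0 → 1 → 0 with weight 9 and length 2. So λ(A) = 9/2 = 9/2.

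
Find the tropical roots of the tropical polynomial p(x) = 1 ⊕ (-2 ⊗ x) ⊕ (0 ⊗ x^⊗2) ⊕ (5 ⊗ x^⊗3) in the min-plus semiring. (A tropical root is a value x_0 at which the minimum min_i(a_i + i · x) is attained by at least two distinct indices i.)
Roots: {-5, -2, 3}

Each tropical root is a break point of the lower envelope of the lines y = a_i + i · x (there are 4 lines, with slopes 0, 1, ..., 3). Only the lines that attain the minimum somewhere contribute to roots; other lines are dominated. Here the surviving (envelope) indices are i = 3, i = 2, i = 1, i = 0.
Intersections between consecutive envelope lines give the roots: for adjacent envelope indices i < j the intersection is x = (a_i − a_j) / (j − i). Reading off the sorted break points: {-5, -2, 3}.
Verification: at each break x_0, at least two indices attain the minimum of min_i(a_i + i · x_0).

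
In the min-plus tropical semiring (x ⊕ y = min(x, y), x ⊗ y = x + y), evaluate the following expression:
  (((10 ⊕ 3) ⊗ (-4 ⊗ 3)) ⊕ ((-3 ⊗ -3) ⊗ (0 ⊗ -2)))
(((10 ⊕ 3) ⊗ (-4 ⊗ 3)) ⊕ ((-3 ⊗ -3) ⊗ (0 ⊗ -2))) = -8

Expand innermost to outermost. Recall ⊕ takes the minimum of its arguments and ⊗ takes their sum. Working out the expression (((10 ⊕ 3) ⊗ (-4 ⊗ 3)) ⊕ ((-3 ⊗ -3) ⊗ (0 ⊗ -2))) gives -8.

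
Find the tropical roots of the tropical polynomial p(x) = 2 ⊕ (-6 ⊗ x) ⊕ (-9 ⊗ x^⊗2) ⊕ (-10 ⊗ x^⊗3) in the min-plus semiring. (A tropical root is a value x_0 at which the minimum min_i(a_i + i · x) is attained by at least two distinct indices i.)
Roots: {1, 3, 8}

Each tropical root is a break point of the lower envelope of the lines y = a_i + i · x (there are 4 lines, with slopes 0, 1, ..., 3). Only the lines that attain the minimum somewhere contribute to roots; other lines are dominated. Here the surviving (envelope) indices are i = 3, i = 2, i = 1, i = 0.
Intersections between consecutive envelope lines give the roots: for adjacent envelope indices i < j the intersection is x = (a_i − a_j) / (j − i). Reading off the sorted break points: {1, 3, 8}.
Verification: at each break x_0, at least two indices attain the minimum of min_i(a_i + i · x_0).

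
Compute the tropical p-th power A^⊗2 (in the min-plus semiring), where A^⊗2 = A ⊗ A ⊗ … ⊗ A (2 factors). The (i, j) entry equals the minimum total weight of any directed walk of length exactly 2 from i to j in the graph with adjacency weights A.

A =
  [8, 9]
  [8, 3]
A^⊗2 =
  [16, 12]
  [11, 6]

Each entry (A^⊗2)_ij equals the minimum over all length-2 walks i = v_0 → v_1 → … → v_2 = j of Σ_t A[v_t][v_{t+1}]. For example, for (i, j) = (0, 1) we minimise over 2 possible intermediate vertex sequences; the minimum is 12, attained along the walk 0 → 1 → 1.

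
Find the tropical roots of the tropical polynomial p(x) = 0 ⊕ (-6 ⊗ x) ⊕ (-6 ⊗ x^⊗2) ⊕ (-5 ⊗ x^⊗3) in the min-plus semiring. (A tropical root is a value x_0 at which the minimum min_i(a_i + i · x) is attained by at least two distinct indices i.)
Roots: {-1, 0, 6}

Each tropical root is a break point of the lower envelope of the lines y = a_i + i · x (there are 4 lines, with slopes 0, 1, ..., 3). Only the lines that attain the minimum somewhere contribute to roots; other lines are dominated. Here the surviving (envelope) indices are i = 3, i = 2, i = 1, i = 0.
Intersections between consecutive envelope lines give the roots: for adjacent envelope indices i < j the intersection is x = (a_i − a_j) / (j − i). Reading off the sorted break points: {-1, 0, 6}.
Verification: at each break x_0, at least two indices attain the minimum of min_i(a_i + i · x_0).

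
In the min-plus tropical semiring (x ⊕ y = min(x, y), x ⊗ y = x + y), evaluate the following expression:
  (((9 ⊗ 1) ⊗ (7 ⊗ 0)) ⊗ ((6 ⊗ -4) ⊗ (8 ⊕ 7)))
(((9 ⊗ 1) ⊗ (7 ⊗ 0)) ⊗ ((6 ⊗ -4) ⊗ (8 ⊕ 7))) = 26

Expand innermost to outermost. Recall ⊕ takes the minimum of its arguments and ⊗ takes their sum. Working out the expression (((9 ⊗ 1) ⊗ (7 ⊗ 0)) ⊗ ((6 ⊗ -4) ⊗ (8 ⊕ 7))) gives 26.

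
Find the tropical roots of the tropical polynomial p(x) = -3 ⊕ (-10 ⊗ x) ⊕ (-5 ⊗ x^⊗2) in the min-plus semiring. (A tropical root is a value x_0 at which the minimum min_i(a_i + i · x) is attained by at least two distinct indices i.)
Roots: {-5, 7}

Each tropical root is a break point of the lower envelope of the lines y = a_i + i · x (there are 3 lines, with slopes 0, 1, ..., 2). Only the lines that attain the minimum somewhere contribute to roots; other lines are dominated. Here the surviving (envelope) indices are i = 2, i = 1, i = 0.
Intersections between consecutive envelope lines give the roots: for adjacent envelope indices i < j the intersection is x = (a_i − a_j) / (j − i). Reading off the sorted break points: {-5, 7}.
Verification: at each break x_0, at least two indices attain the minimum of min_i(a_i + i · x_0).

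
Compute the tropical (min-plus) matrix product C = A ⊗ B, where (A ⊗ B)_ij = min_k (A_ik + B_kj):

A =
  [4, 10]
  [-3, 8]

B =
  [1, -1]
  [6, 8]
A ⊗ B =
  [5, 3]
  [-2, -4]

Apply the min-plus product entry-by-entry:
  C[0][0] = min over k of (A[0][0] + B[0][0] = 4 + 1 = 5, A[0][1] + B[1][0] = 10 + 6 = 16) = 5 (attained at k = 0)
  C[0][1] = min over k of (A[0][0] + B[0][1] = 4 + -1 = 3, A[0][1] + B[1][1] = 10 + 8 = 18) = 3 (attained at k = 0)
  C[1][0] = min over k of (A[1][0] + B[0][0] = -3 + 1 = -2, A[1][1] + B[1][0] = 8 + 6 = 14) = -2 (attained at k = 0)
  C[1][1] = min over k of (A[1][0] + B[0][1] = -3 + -1 = -4, A[1][1] + B[1][1] = 8 + 8 = 16) = -4 (attained at k = 0)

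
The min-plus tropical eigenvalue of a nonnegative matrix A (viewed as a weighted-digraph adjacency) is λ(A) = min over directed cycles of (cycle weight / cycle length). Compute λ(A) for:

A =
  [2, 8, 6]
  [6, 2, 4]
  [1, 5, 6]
λ(A) = 2

Enumerate directed cycles and compute their means (weight / length). Sample:
  cycle 0 → 0: weight = 2, length = 1, mean = 2/1 ≈ 2.000
  cycle 1 → 1: weight = 2, length = 1, mean = 2/1 ≈ 2.000
  cycle 2 → 2: weight = 6, length = 1, mean = 6/1 ≈ 6.000
  cycle 0 → 1 → 0: weight = 14, length = 2, mean = 14/2 ≈ 7.000
  cycle 0 → 2 → 0: weight = 7, length = 2, mean = 7/2 ≈ 3.500
  cycle 1 → 0 → 1: weight = 14, length = 2, mean = 14/2 ≈ 7.000
Minimum mean = 2.000, attained e.g. along the cycle 0 → 0 with weight 2 and length 1. So λ(A) = 2/1 = 2.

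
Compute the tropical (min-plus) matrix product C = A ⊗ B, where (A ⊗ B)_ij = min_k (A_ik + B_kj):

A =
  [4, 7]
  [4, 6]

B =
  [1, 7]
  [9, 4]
A ⊗ B =
  [5, 11]
  [5, 10]

Apply the min-plus product entry-by-entry:
  C[0][0] = min over k of (A[0][0] + B[0][0] = 4 + 1 = 5, A[0][1] + B[1][0] = 7 + 9 = 16) = 5 (attained at k = 0)
  C[0][1] = min over k of (A[0][0] + B[0][1] = 4 + 7 = 11, A[0][1] + B[1][1] = 7 + 4 = 11) = 11 (attained at k = 0)
  C[1][0] = min over k of (A[1][0] + B[0][0] = 4 + 1 = 5, A[1][1] + B[1][0] = 6 + 9 = 15) = 5 (attained at k = 0)
  C[1][1] = min over k of (A[1][0] + B[0][1] = 4 + 7 = 11, A[1][1] + B[1][1] = 6 + 4 = 10) = 10 (attained at k = 1)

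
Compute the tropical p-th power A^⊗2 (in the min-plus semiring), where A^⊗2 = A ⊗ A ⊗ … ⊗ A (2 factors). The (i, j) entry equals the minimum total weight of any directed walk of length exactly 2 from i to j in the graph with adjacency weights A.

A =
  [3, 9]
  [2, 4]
A^⊗2 =
  [6, 12]
  [5, 8]

Each entry (A^⊗2)_ij equals the minimum over all length-2 walks i = v_0 → v_1 → … → v_2 = j of Σ_t A[v_t][v_{t+1}]. For example, for (i, j) = (0, 1) we minimise over 2 possible intermediate vertex sequences; the minimum is 12, attained along the walk 0 → 0 → 1.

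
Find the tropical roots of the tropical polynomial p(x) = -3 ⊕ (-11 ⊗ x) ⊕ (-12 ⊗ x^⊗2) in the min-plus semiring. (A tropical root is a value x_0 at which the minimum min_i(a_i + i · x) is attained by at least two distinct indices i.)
Roots: {1, 8}

Each tropical root is a break point of the lower envelope of the lines y = a_i + i · x (there are 3 lines, with slopes 0, 1, ..., 2). Only the lines that attain the minimum somewhere contribute to roots; other lines are dominated. Here the surviving (envelope) indices are i = 2, i = 1, i = 0.
Intersections between consecutive envelope lines give the roots: for adjacent envelope indices i < j the intersection is x = (a_i − a_j) / (j − i). Reading off the sorted break points: {1, 8}.
Verification: at each break x_0, at least two indices attain the minimum of min_i(a_i + i · x_0).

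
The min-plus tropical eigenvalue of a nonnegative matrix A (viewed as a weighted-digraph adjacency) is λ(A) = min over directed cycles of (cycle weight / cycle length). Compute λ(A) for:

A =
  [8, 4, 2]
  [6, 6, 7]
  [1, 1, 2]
λ(A) = 3/2

Enumerate directed cycles and compute their means (weight / length). Sample:
  cycle 0 → 0: weight = 8, length = 1, mean = 8/1 ≈ 8.000
  cycle 1 → 1: weight = 6, length = 1, mean = 6/1 ≈ 6.000
  cycle 2 → 2: weight = 2, length = 1, mean = 2/1 ≈ 2.000
  cycle 0 → 1 → 0: weight = 10, length = 2, mean = 10/2 ≈ 5.000
  cycle 0 → 2 → 0: weight = 3, length = 2, mean = 3/2 ≈ 1.500
  cycle 1 → 0 → 1: weight = 10, length = 2, mean = 10/2 ≈ 5.000
Minimum mean = 1.500, attained e.g. along the cycle 0 → 2 → 0 with weight 3 and length 2. So λ(A) = 3/2 = 3/2.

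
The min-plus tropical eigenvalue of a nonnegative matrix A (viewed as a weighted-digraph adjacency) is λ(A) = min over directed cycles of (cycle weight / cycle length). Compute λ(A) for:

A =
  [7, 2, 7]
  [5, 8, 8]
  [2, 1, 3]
λ(A) = 3

Enumerate directed cycles and compute their means (weight / length). Sample:
  cycle 0 → 0: weight = 7, length = 1, mean = 7/1 ≈ 7.000
  cycle 1 → 1: weight = 8, length = 1, mean = 8/1 ≈ 8.000
  cycle 2 → 2: weight = 3, length = 1, mean = 3/1 ≈ 3.000
  cycle 0 → 1 → 0: weight = 7, length = 2, mean = 7/2 ≈ 3.500
  cycle 0 → 2 → 0: weight = 9, length = 2, mean = 9/2 ≈ 4.500
  cycle 1 → 0 → 1: weight = 7, length = 2, mean = 7/2 ≈ 3.500
Minimum mean = 3.000, attained e.g. along the cycle 2 → 2 with weight 3 and length 1. So λ(A) = 3/1 = 3.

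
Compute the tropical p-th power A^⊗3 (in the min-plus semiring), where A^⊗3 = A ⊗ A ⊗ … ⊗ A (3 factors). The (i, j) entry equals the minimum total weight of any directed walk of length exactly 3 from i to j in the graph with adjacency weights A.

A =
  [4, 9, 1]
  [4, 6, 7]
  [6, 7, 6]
A^⊗3 =
  [11, 12, 8]
  [11, 12, 9]
  [13, 14, 11]

Each entry (A^⊗3)_ij equals the minimum over all length-3 walks i = v_0 → v_1 → … → v_3 = j of Σ_t A[v_t][v_{t+1}]. For example, for (i, j) = (0, 2) we minimise over 9 possible intermediate vertex sequences; the minimum is 8, attained along the walk 0 → 2 → 0 → 2.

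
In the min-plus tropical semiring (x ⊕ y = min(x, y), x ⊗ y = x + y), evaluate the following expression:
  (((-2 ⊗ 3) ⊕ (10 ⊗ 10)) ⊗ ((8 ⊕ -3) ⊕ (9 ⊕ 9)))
(((-2 ⊗ 3) ⊕ (10 ⊗ 10)) ⊗ ((8 ⊕ -3) ⊕ (9 ⊕ 9))) = -2

Expand innermost to outermost. Recall ⊕ takes the minimum of its arguments and ⊗ takes their sum. Working out the expression (((-2 ⊗ 3) ⊕ (10 ⊗ 10)) ⊗ ((8 ⊕ -3) ⊕ (9 ⊕ 9))) gives -2.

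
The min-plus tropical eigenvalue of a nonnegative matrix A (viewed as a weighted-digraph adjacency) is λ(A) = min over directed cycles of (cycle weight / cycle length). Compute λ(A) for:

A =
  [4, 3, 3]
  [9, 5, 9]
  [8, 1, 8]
λ(A) = 4

Enumerate directed cycles and compute their means (weight / length). Sample:
  cycle 0 → 0: weight = 4, length = 1, mean = 4/1 ≈ 4.000
  cycle 1 → 1: weight = 5, length = 1, mean = 5/1 ≈ 5.000
  cycle 2 → 2: weight = 8, length = 1, mean = 8/1 ≈ 8.000
  cycle 0 → 1 → 0: weight = 12, length = 2, mean = 12/2 ≈ 6.000
  cycle 0 → 2 → 0: weight = 11, length = 2, mean = 11/2 ≈ 5.500
  cycle 1 → 0 → 1: weight = 12, length = 2, mean = 12/2 ≈ 6.000
Minimum mean = 4.000, attained e.g. along the cycle 0 → 0 with weight 4 and length 1. So λ(A) = 4/1 = 4.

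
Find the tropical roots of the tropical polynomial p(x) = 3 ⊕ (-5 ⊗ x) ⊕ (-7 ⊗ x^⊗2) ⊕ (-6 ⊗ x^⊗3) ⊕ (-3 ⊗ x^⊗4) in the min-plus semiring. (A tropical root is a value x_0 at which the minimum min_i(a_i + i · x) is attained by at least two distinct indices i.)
Roots: {-3, -1, 2, 8}

Each tropical root is a break point of the lower envelope of the lines y = a_i + i · x (there are 5 lines, with slopes 0, 1, ..., 4). Only the lines that attain the minimum somewhere contribute to roots; other lines are dominated. Here the surviving (envelope) indices are i = 4, i = 3, i = 2, i = 1, i = 0.
Intersections between consecutive envelope lines give the roots: for adjacent envelope indices i < j the intersection is x = (a_i − a_j) / (j − i). Reading off the sorted break points: {-3, -1, 2, 8}.
Verification: at each break x_0, at least two indices attain the minimum of min_i(a_i + i · x_0).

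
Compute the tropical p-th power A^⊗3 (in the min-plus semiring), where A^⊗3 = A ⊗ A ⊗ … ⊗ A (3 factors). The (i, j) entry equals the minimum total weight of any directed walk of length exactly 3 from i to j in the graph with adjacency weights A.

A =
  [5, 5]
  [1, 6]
A^⊗3 =
  [11, 11]
  [7, 11]

Each entry (A^⊗3)_ij equals the minimum over all length-3 walks i = v_0 → v_1 → … → v_3 = j of Σ_t A[v_t][v_{t+1}]. For example, for (i, j) = (0, 1) we minimise over 4 possible intermediate vertex sequences; the minimum is 11, attained along the walk 0 → 1 → 0 → 1.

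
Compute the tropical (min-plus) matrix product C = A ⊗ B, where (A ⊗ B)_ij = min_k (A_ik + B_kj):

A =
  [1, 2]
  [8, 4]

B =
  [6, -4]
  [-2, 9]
A ⊗ B =
  [0, -3]
  [2, 4]

Apply the min-plus product entry-by-entry:
  C[0][0] = min over k of (A[0][0] + B[0][0] = 1 + 6 = 7, A[0][1] + B[1][0] = 2 + -2 = 0) = 0 (attained at k = 1)
  C[0][1] = min over k of (A[0][0] + B[0][1] = 1 + -4 = -3, A[0][1] + B[1][1] = 2 + 9 = 11) = -3 (attained at k = 0)
  C[1][0] = min over k of (A[1][0] + B[0][0] = 8 + 6 = 14, A[1][1] + B[1][0] = 4 + -2 = 2) = 2 (attained at k = 1)
  C[1][1] = min over k of (A[1][0] + B[0][1] = 8 + -4 = 4, A[1][1] + B[1][1] = 4 + 9 = 13) = 4 (attained at k = 0)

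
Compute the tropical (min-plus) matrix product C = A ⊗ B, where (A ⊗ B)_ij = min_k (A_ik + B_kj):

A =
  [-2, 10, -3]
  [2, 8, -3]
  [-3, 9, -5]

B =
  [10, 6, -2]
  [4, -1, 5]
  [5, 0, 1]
A ⊗ B =
  [2, -3, -4]
  [2, -3, -2]
  [0, -5, -5]

Apply the min-plus product entry-by-entry:
  C[0][0] = min over k of (A[0][0] + B[0][0] = -2 + 10 = 8, A[0][1] + B[1][0] = 10 + 4 = 14, A[0][2] + B[2][0] = -3 + 5 = 2) = 2 (attained at k = 2)
  C[0][1] = min over k of (A[0][0] + B[0][1] = -2 + 6 = 4, A[0][1] + B[1][1] = 10 + -1 = 9, A[0][2] + B[2][1] = -3 + 0 = -3) = -3 (attained at k = 2)
  C[0][2] = min over k of (A[0][0] + B[0][2] = -2 + -2 = -4, A[0][1] + B[1][2] = 10 + 5 = 15, A[0][2] + B[2][2] = -3 + 1 = -2) = -4 (attained at k = 0)
  C[1][0] = min over k of (A[1][0] + B[0][0] = 2 + 10 = 12, A[1][1] + B[1][0] = 8 + 4 = 12, A[1][2] + B[2][0] = -3 + 5 = 2) = 2 (attained at k = 2)
  C[1][1] = min over k of (A[1][0] + B[0][1] = 2 + 6 = 8, A[1][1] + B[1][1] = 8 + -1 = 7, A[1][2] + B[2][1] = -3 + 0 = -3) = -3 (attained at k = 2)
  C[1][2] = min over k of (A[1][0] + B[0][2] = 2 + -2 = 0, A[1][1] + B[1][2] = 8 + 5 = 13, A[1][2] + B[2][2] = -3 + 1 = -2) = -2 (attained at k = 2)
  C[2][0] = min over k of (A[2][0] + B[0][0] = -3 + 10 = 7, A[2][1] + B[1][0] = 9 + 4 = 13, A[2][2] + B[2][0] = -5 + 5 = 0) = 0 (attained at k = 2)
  C[2][1] = min over k of (A[2][0] + B[0][1] = -3 + 6 = 3, A[2][1] + B[1][1] = 9 + -1 = 8, A[2][2] + B[2][1] = -5 + 0 = -5) = -5 (attained at k = 2)
  C[2][2] = min over k of (A[2][0] + B[0][2] = -3 + -2 = -5, A[2][1] + B[1][2] = 9 + 5 = 14, A[2][2] + B[2][2] = -5 + 1 = -4) = -5 (attained at k = 0)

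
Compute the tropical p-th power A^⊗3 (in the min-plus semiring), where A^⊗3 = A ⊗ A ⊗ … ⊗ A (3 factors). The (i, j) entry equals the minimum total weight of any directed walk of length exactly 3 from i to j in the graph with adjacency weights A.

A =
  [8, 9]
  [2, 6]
A^⊗3 =
  [17, 20]
  [13, 17]

Each entry (A^⊗3)_ij equals the minimum over all length-3 walks i = v_0 → v_1 → … → v_3 = j of Σ_t A[v_t][v_{t+1}]. For example, for (i, j) = (0, 1) we minimise over 4 possible intermediate vertex sequences; the minimum is 20, attained along the walk 0 → 1 → 0 → 1.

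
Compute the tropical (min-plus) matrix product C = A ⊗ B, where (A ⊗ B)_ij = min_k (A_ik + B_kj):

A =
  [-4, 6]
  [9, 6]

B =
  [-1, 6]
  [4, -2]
A ⊗ B =
  [-5, 2]
  [8, 4]

Apply the min-plus product entry-by-entry:
  C[0][0] = min over k of (A[0][0] + B[0][0] = -4 + -1 = -5, A[0][1] + B[1][0] = 6 + 4 = 10) = -5 (attained at k = 0)
  C[0][1] = min over k of (A[0][0] + B[0][1] = -4 + 6 = 2, A[0][1] + B[1][1] = 6 + -2 = 4) = 2 (attained at k = 0)
  C[1][0] = min over k of (A[1][0] + B[0][0] = 9 + -1 = 8, A[1][1] + B[1][0] = 6 + 4 = 10) = 8 (attained at k = 0)
  C[1][1] = min over k of (A[1][0] + B[0][1] = 9 + 6 = 15, A[1][1] + B[1][1] = 6 + -2 = 4) = 4 (attained at k = 1)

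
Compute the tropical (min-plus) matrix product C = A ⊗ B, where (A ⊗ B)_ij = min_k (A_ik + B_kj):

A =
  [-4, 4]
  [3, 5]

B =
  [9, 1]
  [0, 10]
A ⊗ B =
  [4, -3]
  [5, 4]

Apply the min-plus product entry-by-entry:
  C[0][0] = min over k of (A[0][0] + B[0][0] = -4 + 9 = 5, A[0][1] + B[1][0] = 4 + 0 = 4) = 4 (attained at k = 1)
  C[0][1] = min over k of (A[0][0] + B[0][1] = -4 + 1 = -3, A[0][1] + B[1][1] = 4 + 10 = 14) = -3 (attained at k = 0)
  C[1][0] = min over k of (A[1][0] + B[0][0] = 3 + 9 = 12, A[1][1] + B[1][0] = 5 + 0 = 5) = 5 (attained at k = 1)
  C[1][1] = min over k of (A[1][0] + B[0][1] = 3 + 1 = 4, A[1][1] + B[1][1] = 5 + 10 = 15) = 4 (attained at k = 0)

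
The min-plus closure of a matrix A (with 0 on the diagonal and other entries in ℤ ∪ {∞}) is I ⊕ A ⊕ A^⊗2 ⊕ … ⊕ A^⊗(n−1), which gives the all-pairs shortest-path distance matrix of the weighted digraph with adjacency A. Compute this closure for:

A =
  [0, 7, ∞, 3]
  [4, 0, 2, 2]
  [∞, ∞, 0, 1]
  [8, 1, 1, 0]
Closure =
  [0, 4, 4, 3]
  [4, 0, 2, 2]
  [6, 2, 0, 1]
  [5, 1, 1, 0]

This is the Floyd-Warshall all-pairs shortest-path computation. For each intermediate vertex k = 0, 1, …, 3, update dist[i][j] ← min(dist[i][j], dist[i][k] + dist[k][j]). The final matrix gives, for each (i, j), the minimum total weight of any directed path from i to j (possibly empty when i = j).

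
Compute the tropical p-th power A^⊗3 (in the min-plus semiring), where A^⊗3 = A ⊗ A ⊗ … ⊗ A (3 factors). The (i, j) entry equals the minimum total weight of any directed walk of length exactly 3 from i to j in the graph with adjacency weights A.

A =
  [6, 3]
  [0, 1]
A^⊗3 =
  [4, 5]
  [2, 3]

Each entry (A^⊗3)_ij equals the minimum over all length-3 walks i = v_0 → v_1 → … → v_3 = j of Σ_t A[v_t][v_{t+1}]. For example, for (i, j) = (0, 1) we minimise over 4 possible intermediate vertex sequences; the minimum is 5, attained along the walk 0 → 1 → 1 → 1.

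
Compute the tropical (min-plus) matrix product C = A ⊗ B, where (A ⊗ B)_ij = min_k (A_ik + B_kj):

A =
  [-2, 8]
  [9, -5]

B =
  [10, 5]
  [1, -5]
A ⊗ B =
  [8, 3]
  [-4, -10]

Apply the min-plus product entry-by-entry:
  C[0][0] = min over k of (A[0][0] + B[0][0] = -2 + 10 = 8, A[0][1] + B[1][0] = 8 + 1 = 9) = 8 (attained at k = 0)
  C[0][1] = min over k of (A[0][0] + B[0][1] = -2 + 5 = 3, A[0][1] + B[1][1] = 8 + -5 = 3) = 3 (attained at k = 0)
  C[1][0] = min over k of (A[1][0] + B[0][0] = 9 + 10 = 19, A[1][1] + B[1][0] = -5 + 1 = -4) = -4 (attained at k = 1)
  C[1][1] = min over k of (A[1][0] + B[0][1] = 9 + 5 = 14, A[1][1] + B[1][1] = -5 + -5 = -10) = -10 (attained at k = 1)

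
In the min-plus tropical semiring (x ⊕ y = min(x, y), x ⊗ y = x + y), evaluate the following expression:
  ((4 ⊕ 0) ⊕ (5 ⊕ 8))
((4 ⊕ 0) ⊕ (5 ⊕ 8)) = 0

Expand innermost to outermost. Recall ⊕ takes the minimum of its arguments and ⊗ takes their sum. Working out the expression ((4 ⊕ 0) ⊕ (5 ⊕ 8)) gives 0.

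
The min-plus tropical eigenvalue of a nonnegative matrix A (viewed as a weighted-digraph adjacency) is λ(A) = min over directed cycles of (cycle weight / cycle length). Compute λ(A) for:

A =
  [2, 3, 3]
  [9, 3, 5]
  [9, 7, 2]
λ(A) = 2

Enumerate directed cycles and compute their means (weight / length). Sample:
  cycle 0 → 0: weight = 2, length = 1, mean = 2/1 ≈ 2.000
  cycle 1 → 1: weight = 3, length = 1, mean = 3/1 ≈ 3.000
  cycle 2 → 2: weight = 2, length = 1, mean = 2/1 ≈ 2.000
  cycle 0 → 1 → 0: weight = 12, length = 2, mean = 12/2 ≈ 6.000
  cycle 0 → 2 → 0: weight = 12, length = 2, mean = 12/2 ≈ 6.000
  cycle 1 → 0 → 1: weight = 12, length = 2, mean = 12/2 ≈ 6.000
Minimum mean = 2.000, attained e.g. along the cycle 0 → 0 with weight 2 and length 1. So λ(A) = 2/1 = 2.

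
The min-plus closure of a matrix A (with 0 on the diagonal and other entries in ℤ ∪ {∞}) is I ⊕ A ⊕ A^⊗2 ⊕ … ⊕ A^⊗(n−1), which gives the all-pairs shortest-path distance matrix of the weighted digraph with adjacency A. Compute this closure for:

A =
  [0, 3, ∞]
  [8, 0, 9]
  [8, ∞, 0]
Closure =
  [0, 3, 12]
  [8, 0, 9]
  [8, 11, 0]

This is the Floyd-Warshall all-pairs shortest-path computation. For each intermediate vertex k = 0, 1, …, 2, update dist[i][j] ← min(dist[i][j], dist[i][k] + dist[k][j]). The final matrix gives, for each (i, j), the minimum total weight of any directed path from i to j (possibly empty when i = j).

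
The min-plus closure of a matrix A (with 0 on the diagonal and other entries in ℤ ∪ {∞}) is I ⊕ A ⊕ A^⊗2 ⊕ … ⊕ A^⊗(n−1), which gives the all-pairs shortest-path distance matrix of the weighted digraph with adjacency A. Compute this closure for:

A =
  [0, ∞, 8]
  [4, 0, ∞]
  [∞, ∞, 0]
Closure =
  [0, ∞, 8]
  [4, 0, 12]
  [∞, ∞, 0]

This is the Floyd-Warshall all-pairs shortest-path computation. For each intermediate vertex k = 0, 1, …, 2, update dist[i][j] ← min(dist[i][j], dist[i][k] + dist[k][j]). The final matrix gives, for each (i, j), the minimum total weight of any directed path from i to j (possibly empty when i = j).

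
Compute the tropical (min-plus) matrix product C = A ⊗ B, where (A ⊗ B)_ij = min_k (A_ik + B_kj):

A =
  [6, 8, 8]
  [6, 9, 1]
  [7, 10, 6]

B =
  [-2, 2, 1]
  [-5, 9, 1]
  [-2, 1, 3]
A ⊗ B =
  [3, 8, 7]
  [-1, 2, 4]
  [4, 7, 8]

Apply the min-plus product entry-by-entry:
  C[0][0] = min over k of (A[0][0] + B[0][0] = 6 + -2 = 4, A[0][1] + B[1][0] = 8 + -5 = 3, A[0][2] + B[2][0] = 8 + -2 = 6) = 3 (attained at k = 1)
  C[0][1] = min over k of (A[0][0] + B[0][1] = 6 + 2 = 8, A[0][1] + B[1][1] = 8 + 9 = 17, A[0][2] + B[2][1] = 8 + 1 = 9) = 8 (attained at k = 0)
  C[0][2] = min over k of (A[0][0] + B[0][2] = 6 + 1 = 7, A[0][1] + B[1][2] = 8 + 1 = 9, A[0][2] + B[2][2] = 8 + 3 = 11) = 7 (attained at k = 0)
  C[1][0] = min over k of (A[1][0] + B[0][0] = 6 + -2 = 4, A[1][1] + B[1][0] = 9 + -5 = 4, A[1][2] + B[2][0] = 1 + -2 = -1) = -1 (attained at k = 2)
  C[1][1] = min over k of (A[1][0] + B[0][1] = 6 + 2 = 8, A[1][1] + B[1][1] = 9 + 9 = 18, A[1][2] + B[2][1] = 1 + 1 = 2) = 2 (attained at k = 2)
  C[1][2] = min over k of (A[1][0] + B[0][2] = 6 + 1 = 7, A[1][1] + B[1][2] = 9 + 1 = 10, A[1][2] + B[2][2] = 1 + 3 = 4) = 4 (attained at k = 2)
  C[2][0] = min over k of (A[2][0] + B[0][0] = 7 + -2 = 5, A[2][1] + B[1][0] = 10 + -5 = 5, A[2][2] + B[2][0] = 6 + -2 = 4) = 4 (attained at k = 2)
  C[2][1] = min over k of (A[2][0] + B[0][1] = 7 + 2 = 9, A[2][1] + B[1][1] = 10 + 9 = 19, A[2][2] + B[2][1] = 6 + 1 = 7) = 7 (attained at k = 2)
  C[2][2] = min over k of (A[2][0] + B[0][2] = 7 + 1 = 8, A[2][1] + B[1][2] = 10 + 1 = 11, A[2][2] + B[2][2] = 6 + 3 = 9) = 8 (attained at k = 0)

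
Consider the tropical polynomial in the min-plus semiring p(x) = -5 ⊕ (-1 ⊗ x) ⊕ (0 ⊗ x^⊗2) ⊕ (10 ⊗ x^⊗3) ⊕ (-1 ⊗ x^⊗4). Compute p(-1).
p(-1) = -5

A tropical monomial a ⊗ x^⊗i evaluates to a + i · x. Evaluating each term at x = -1:
  Term 0 contributes -5 + 0 · -1 = -5
  Term 1 contributes -1 + 1 · -1 = -2
  Term 2 contributes 0 + 2 · -1 = -2
  Term 3 contributes 10 + 3 · -1 = 7
  Term 4 contributes -1 + 4 · -1 = -5
p(-1) = ⊕ of these = min[-5, -2, -2, 7, -5] = -5.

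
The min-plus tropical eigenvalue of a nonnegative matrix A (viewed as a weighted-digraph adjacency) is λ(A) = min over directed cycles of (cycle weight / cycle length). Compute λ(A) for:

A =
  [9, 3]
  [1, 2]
λ(A) = 2

Enumerate directed cycles and compute their means (weight / length). Sample:
  cycle 0 → 0: weight = 9, length = 1, mean = 9/1 ≈ 9.000
  cycle 1 → 1: weight = 2, length = 1, mean = 2/1 ≈ 2.000
  cycle 0 → 1 → 0: weight = 4, length = 2, mean = 4/2 ≈ 2.000
  cycle 1 → 0 → 1: weight = 4, length = 2, mean = 4/2 ≈ 2.000
Minimum mean = 2.000, attained e.g. along the cycle 1 → 1 with weight 2 and length 1. So λ(A) = 2/1 = 2.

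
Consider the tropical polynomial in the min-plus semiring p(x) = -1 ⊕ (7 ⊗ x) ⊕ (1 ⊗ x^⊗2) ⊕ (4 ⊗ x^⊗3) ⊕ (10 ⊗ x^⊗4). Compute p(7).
p(7) = -1

A tropical monomial a ⊗ x^⊗i evaluates to a + i · x. Evaluating each term at x = 7:
  Term 0 contributes -1 + 0 · 7 = -1
  Term 1 contributes 7 + 1 · 7 = 14
  Term 2 contributes 1 + 2 · 7 = 15
  Term 3 contributes 4 + 3 · 7 = 25
  Term 4 contributes 10 + 4 · 7 = 38
p(7) = ⊕ of these = min[-1, 14, 15, 25, 38] = -1.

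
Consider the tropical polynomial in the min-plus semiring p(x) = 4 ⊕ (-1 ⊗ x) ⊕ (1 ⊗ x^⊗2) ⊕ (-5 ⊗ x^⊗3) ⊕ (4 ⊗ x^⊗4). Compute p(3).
p(3) = 2

A tropical monomial a ⊗ x^⊗i evaluates to a + i · x. Evaluating each term at x = 3:
  Term 0 contributes 4 + 0 · 3 = 4
  Term 1 contributes -1 + 1 · 3 = 2
  Term 2 contributes 1 + 2 · 3 = 7
  Term 3 contributes -5 + 3 · 3 = 4
  Term 4 contributes 4 + 4 · 3 = 16
p(3) = ⊕ of these = min[4, 2, 7, 4, 16] = 2.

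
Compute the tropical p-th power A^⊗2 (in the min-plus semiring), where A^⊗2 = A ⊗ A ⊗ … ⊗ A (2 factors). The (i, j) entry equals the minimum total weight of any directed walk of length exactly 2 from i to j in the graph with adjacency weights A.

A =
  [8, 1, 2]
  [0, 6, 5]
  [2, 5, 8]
A^⊗2 =
  [1, 7, 6]
  [6, 1, 2]
  [5, 3, 4]

Each entry (A^⊗2)_ij equals the minimum over all length-2 walks i = v_0 → v_1 → … → v_2 = j of Σ_t A[v_t][v_{t+1}]. For example, for (i, j) = (0, 2) we minimise over 3 possible intermediate vertex sequences; the minimum is 6, attained along the walk 0 → 1 → 2.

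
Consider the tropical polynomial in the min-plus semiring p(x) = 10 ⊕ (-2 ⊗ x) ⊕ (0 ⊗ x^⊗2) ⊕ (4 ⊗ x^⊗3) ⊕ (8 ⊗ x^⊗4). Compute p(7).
p(7) = 5

A tropical monomial a ⊗ x^⊗i evaluates to a + i · x. Evaluating each term at x = 7:
  Term 0 contributes 10 + 0 · 7 = 10
  Term 1 contributes -2 + 1 · 7 = 5
  Term 2 contributes 0 + 2 · 7 = 14
  Term 3 contributes 4 + 3 · 7 = 25
  Term 4 contributes 8 + 4 · 7 = 36
p(7) = ⊕ of these = min[10, 5, 14, 25, 36] = 5.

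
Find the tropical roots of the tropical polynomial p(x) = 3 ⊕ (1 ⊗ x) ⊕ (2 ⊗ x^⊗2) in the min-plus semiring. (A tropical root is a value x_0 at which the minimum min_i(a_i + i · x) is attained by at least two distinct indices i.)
Roots: {-1, 2}

Each tropical root is a break point of the lower envelope of the lines y = a_i + i · x (there are 3 lines, with slopes 0, 1, ..., 2). Only the lines that attain the minimum somewhere contribute to roots; other lines are dominated. Here the surviving (envelope) indices are i = 2, i = 1, i = 0.
Intersections between consecutive envelope lines give the roots: for adjacent envelope indices i < j the intersection is x = (a_i − a_j) / (j − i). Reading off the sorted break points: {-1, 2}.
Verification: at each break x_0, at least two indices attain the minimum of min_i(a_i + i · x_0).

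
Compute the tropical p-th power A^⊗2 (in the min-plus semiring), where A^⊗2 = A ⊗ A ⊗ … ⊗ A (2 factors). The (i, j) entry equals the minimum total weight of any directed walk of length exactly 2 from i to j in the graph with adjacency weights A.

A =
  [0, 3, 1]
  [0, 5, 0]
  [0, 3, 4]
A^⊗2 =
  [0, 3, 1]
  [0, 3, 1]
  [0, 3, 1]

Each entry (A^⊗2)_ij equals the minimum over all length-2 walks i = v_0 → v_1 → … → v_2 = j of Σ_t A[v_t][v_{t+1}]. For example, for (i, j) = (0, 2) we minimise over 3 possible intermediate vertex sequences; the minimum is 1, attained along the walk 0 → 0 → 2.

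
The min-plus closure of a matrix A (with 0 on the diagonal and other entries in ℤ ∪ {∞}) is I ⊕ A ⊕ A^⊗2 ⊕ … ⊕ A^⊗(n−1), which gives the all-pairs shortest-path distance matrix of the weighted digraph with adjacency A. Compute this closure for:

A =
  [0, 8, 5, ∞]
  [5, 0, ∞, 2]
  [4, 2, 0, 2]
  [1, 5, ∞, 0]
Closure =
  [0, 7, 5, 7]
  [3, 0, 8, 2]
  [3, 2, 0, 2]
  [1, 5, 6, 0]

This is the Floyd-Warshall all-pairs shortest-path computation. For each intermediate vertex k = 0, 1, …, 3, update dist[i][j] ← min(dist[i][j], dist[i][k] + dist[k][j]). The final matrix gives, for each (i, j), the minimum total weight of any directed path from i to j (possibly empty when i = j).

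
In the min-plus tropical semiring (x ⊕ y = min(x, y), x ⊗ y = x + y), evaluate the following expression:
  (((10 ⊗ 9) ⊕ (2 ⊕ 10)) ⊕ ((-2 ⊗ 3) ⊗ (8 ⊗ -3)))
(((10 ⊗ 9) ⊕ (2 ⊕ 10)) ⊕ ((-2 ⊗ 3) ⊗ (8 ⊗ -3))) = 2

Expand innermost to outermost. Recall ⊕ takes the minimum of its arguments and ⊗ takes their sum. Working out the expression (((10 ⊗ 9) ⊕ (2 ⊕ 10)) ⊕ ((-2 ⊗ 3) ⊗ (8 ⊗ -3))) gives 2.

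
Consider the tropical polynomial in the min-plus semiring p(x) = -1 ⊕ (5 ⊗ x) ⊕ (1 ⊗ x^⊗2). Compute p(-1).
p(-1) = -1

A tropical monomial a ⊗ x^⊗i evaluates to a + i · x. Evaluating each term at x = -1:
  Term 0 contributes -1 + 0 · -1 = -1
  Term 1 contributes 5 + 1 · -1 = 4
  Term 2 contributes 1 + 2 · -1 = -1
p(-1) = ⊕ of these = min[-1, 4, -1] = -1.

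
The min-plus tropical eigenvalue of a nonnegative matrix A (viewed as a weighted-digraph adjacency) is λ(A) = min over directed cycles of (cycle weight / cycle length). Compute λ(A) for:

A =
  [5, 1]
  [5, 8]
λ(A) = 3

Enumerate directed cycles and compute their means (weight / length). Sample:
  cycle 0 → 0: weight = 5, length = 1, mean = 5/1 ≈ 5.000
  cycle 1 → 1: weight = 8, length = 1, mean = 8/1 ≈ 8.000
  cycle 0 → 1 → 0: weight = 6, length = 2, mean = 6/2 ≈ 3.000
  cycle 1 → 0 → 1: weight = 6, length = 2, mean = 6/2 ≈ 3.000
Minimum mean = 3.000, attained e.g. along the cycle 0 → 1 → 0 with weight 6 and length 2. So λ(A) = 6/2 = 3.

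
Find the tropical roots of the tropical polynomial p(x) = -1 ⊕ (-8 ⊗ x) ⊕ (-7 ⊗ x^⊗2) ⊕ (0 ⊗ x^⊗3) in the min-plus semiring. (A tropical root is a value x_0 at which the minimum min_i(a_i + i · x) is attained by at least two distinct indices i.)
Roots: {-7, -1, 7}

Each tropical root is a break point of the lower envelope of the lines y = a_i + i · x (there are 4 lines, with slopes 0, 1, ..., 3). Only the lines that attain the minimum somewhere contribute to roots; other lines are dominated. Here the surviving (envelope) indices are i = 3, i = 2, i = 1, i = 0.
Intersections between consecutive envelope lines give the roots: for adjacent envelope indices i < j the intersection is x = (a_i − a_j) / (j − i). Reading off the sorted break points: {-7, -1, 7}.
Verification: at each break x_0, at least two indices attain the minimum of min_i(a_i + i · x_0).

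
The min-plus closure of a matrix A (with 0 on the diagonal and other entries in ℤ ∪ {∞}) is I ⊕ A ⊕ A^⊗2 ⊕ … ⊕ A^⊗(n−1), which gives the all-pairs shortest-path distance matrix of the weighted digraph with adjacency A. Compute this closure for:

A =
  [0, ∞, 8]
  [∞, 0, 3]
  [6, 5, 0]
Closure =
  [0, 13, 8]
  [9, 0, 3]
  [6, 5, 0]

This is the Floyd-Warshall all-pairs shortest-path computation. For each intermediate vertex k = 0, 1, …, 2, update dist[i][j] ← min(dist[i][j], dist[i][k] + dist[k][j]). The final matrix gives, for each (i, j), the minimum total weight of any directed path from i to j (possibly empty when i = j).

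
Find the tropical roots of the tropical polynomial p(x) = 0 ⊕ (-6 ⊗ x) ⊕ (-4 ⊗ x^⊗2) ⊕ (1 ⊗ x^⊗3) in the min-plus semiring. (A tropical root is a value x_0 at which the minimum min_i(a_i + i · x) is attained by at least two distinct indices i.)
Roots: {-5, -2, 6}

Each tropical root is a break point of the lower envelope of the lines y = a_i + i · x (there are 4 lines, with slopes 0, 1, ..., 3). Only the lines that attain the minimum somewhere contribute to roots; other lines are dominated. Here the surviving (envelope) indices are i = 3, i = 2, i = 1, i = 0.
Intersections between consecutive envelope lines give the roots: for adjacent envelope indices i < j the intersection is x = (a_i − a_j) / (j − i). Reading off the sorted break points: {-5, -2, 6}.
Verification: at each break x_0, at least two indices attain the minimum of min_i(a_i + i · x_0).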